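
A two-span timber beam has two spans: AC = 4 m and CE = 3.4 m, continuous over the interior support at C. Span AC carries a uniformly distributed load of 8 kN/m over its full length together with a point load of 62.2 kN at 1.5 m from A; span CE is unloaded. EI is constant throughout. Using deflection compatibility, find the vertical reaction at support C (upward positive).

R_C = 55.82 kN

Insert a hinge at C; M_C is the redundant, and each span becomes simply supported.
End slopes at the hinge C, treating each span as simply supported:
  span AC: UDL 8: wL³/(24EI) = 21.33/EI
  span AC: point load 62.2 at a = 1.5: Pab(L + a)/(6LEI) = 53.45/EI
  relative rotation θ_0 = (74.79 + 0)/EI = 74.79/EI
A unit hogging moment at C produces rotation L₁/(3EI) + L₂/(3EI) = 2.467/EI.
Slope continuity at C: θ_0 = M_C·2.467/EI, so M_C = 74.79/2.467 = 30.32 kN·m (hogging).
Span AC, ΣM about A with M_C applied at C: R_C^{AC}·4 = 157.3 + 30.32, so R_C^{AC} = 46.9 kN and R_A = 94.2 − 46.9 = 47.3 kN.
Span CE, ΣM about E: R_C^{CE}·3.4 = 0 + 30.32, so R_C^{CE} = 8.917 kN and R_E = 0 − 8.917 = -8.917 kN.
R_C = 46.9 + 8.917 = 55.82 kN.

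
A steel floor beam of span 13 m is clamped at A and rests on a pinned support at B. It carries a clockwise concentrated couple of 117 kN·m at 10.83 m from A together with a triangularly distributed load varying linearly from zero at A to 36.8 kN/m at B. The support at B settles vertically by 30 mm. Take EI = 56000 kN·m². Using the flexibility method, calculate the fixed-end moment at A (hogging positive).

M_A = 339 kN·m

Remove the prop at B; the released (primary) structure is a cantilever built in at A.
Primary-structure tip deflection at B by superposition:
  clockwise couple 117 at a = 10.83: M₀a(2L − a)/(2EI) = 9611/EI
  triangular load, peak 36.8 at the free end: 11w₀L⁴/(120EI) = 96346/EI
  δ_0 = 105957/EI
Flexibility coefficient — unit upward force at B: δ_{BB} = L³/(3EI) = 732.3/EI.
With EI = 56000 kN·m²: δ_0 = 1.8921 m and δ_{BB} = 0.013077 m/kN.
Compatibility — the beam at B must follow the support down by 0.03 m: δ_0 − R_B·δ_{BB} = 0.03, so R_B = (1.8921 − 0.03)/0.013077 = 142.4 kN.
Moment equilibrium about A: M_A = Σ(load moments about A) − R_B·L = 2190 − 142.4×13 = 339 kN·m.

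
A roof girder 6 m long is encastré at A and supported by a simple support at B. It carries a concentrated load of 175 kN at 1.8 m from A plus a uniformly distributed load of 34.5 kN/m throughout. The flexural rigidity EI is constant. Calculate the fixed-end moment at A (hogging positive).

M_A = 342.7 kN·m

Take the reaction at B as the redundant and release it; the primary structure is a cantilever fixed at A.
Primary-structure tip deflection at B by superposition:
  point load 175 at a = 1.8: Pa²(3L − a)/(6EI) = 1531/EI
  UDL 34.5: wL⁴/(8EI) = 5589/EI
  δ_0 = 7120/EI
Tip deflection under a unit load at B: L³/(3EI) = 72/EI.
Compatibility at B: δ_0 − R_B·δ_{BB} = 0, so R_B = 7120/72 = 98.89 kN.
Moment equilibrium about A: M_A = Σ(load moments about A) − R_B·L = 936 − 98.89×6 = 342.7 kN·m.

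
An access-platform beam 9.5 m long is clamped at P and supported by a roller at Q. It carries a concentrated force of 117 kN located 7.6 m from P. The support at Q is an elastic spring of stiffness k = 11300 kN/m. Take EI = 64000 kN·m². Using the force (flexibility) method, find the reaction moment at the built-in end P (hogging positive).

M_P = 121.9 kN·m

Remove the prop at Q; the released (primary) structure is a cantilever built in at P.
Free-end deflection of the primary structure under the applied loading (downward +):
  point load 117 at a = 7.6: Pa²(3L − a)/(6EI) = 23540/EI
Tip deflection under a unit load at Q: L³/(3EI) = 285.8/EI.
With EI = 64000 kN·m²: δ_0 = 0.36781 m and δ_{QQ} = 0.004465 m/kN.
Compatibility — the spring shortens by R_Q/k under the reaction it provides: δ_0 − R_Q·δ_{QQ} = R_Q/k. With 1/k = 0.000088 m/kN, R_Q = δ_0 / (δ_{QQ} + 1/k) = 0.36781 / (0.004465 + 0.000088) = 80.77 kN.
Moment equilibrium about P: M_P = Σ(load moments about P) − R_Q·L = 889.2 − 80.77×9.5 = 121.9 kN·m.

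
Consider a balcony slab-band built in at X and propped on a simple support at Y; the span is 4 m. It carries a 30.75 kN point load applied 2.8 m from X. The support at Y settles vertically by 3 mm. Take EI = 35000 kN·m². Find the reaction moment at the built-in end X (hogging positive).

M_X = 36.48 kN·m

Choose R_Y as the redundant. The primary structure is the cantilever fixed at X.
Primary-structure tip deflection at Y by superposition:
  point load 30.75 at a = 2.8: Pa²(3L − a)/(6EI) = 369.7/EI
Flexibility coefficient — unit upward force at Y: δ_{YY} = L³/(3EI) = 21.33/EI.
With EI = 35000 kN·m²: δ_0 = 0.010562 m and δ_{YY} = 0.00061 m/kN.
Compatibility — the beam at Y must follow the support down by 0.003 m: δ_0 − R_Y·δ_{YY} = 0.003, so R_Y = (0.010562 − 0.003)/0.00061 = 12.41 kN.
Moment equilibrium about X: M_X = Σ(load moments about X) − R_Y·L = 86.1 − 12.41×4 = 36.48 kN·m.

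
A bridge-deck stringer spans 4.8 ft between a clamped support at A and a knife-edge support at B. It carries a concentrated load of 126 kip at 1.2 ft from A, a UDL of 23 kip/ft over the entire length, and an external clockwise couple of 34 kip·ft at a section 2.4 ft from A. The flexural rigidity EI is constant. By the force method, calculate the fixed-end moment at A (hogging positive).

Remove the prop at B; the released (primary) structure is a cantilever built in at A.
Primary-structure tip deflection at B by superposition:
  point load 126 at a = 1.2: Pa²(3L − a)/(6EI) = 399.2/EI
  UDL 23: wL⁴/(8EI) = 1526/EI
  clockwise couple 34 at a = 2.4: M₀a(2L − a)/(2EI) = 293.8/EI
  δ_0 = 2219/EI
Flexibility coefficient — unit upward force at B: δ_{BB} = L³/(3EI) = 36.86/EI.
The prop prevents deflection at B: R_B = δ_0/δ_{BB} = 2219/36.86 = 60.2 kip.
Moment equilibrium about A: M_A = Σ(load moments about A) − R_B·L = 450.2 − 60.2×4.8 = 161.2 kip·ft.

M_A = 161.2 kip·ft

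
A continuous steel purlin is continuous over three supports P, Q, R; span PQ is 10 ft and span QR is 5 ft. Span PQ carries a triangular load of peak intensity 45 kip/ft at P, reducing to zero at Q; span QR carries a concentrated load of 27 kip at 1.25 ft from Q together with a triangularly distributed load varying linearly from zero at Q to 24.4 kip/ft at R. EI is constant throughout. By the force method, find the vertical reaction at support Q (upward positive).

Release continuity at Q by inserting a hinge; the redundant is the internal moment M_Q. The primary structure is two simply-supported spans PQ and QR.
Rotations at Q on the released spans (each span's end-slope, ×1/EI):
  span PQ: triangular load, peak 45: 7w₀L³/(360EI) = 875/EI
  span QR: point load 27 at a = 1.25: Pab(L + b)/(6LEI) = 36.91/EI
  span QR: triangular load, peak 24.4: 7w₀L³/(360EI) = 59.31/EI
  relative rotation θ_0 = (875 + 96.22)/EI = 971.2/EI
A unit hogging moment at Q produces rotation L₁/(3EI) + L₂/(3EI) = 5/EI.
Compatibility: M_Q·(L₁+L₂)/(3EI) = θ_0, giving M_Q = 194.2 kip·ft (hogging).
Span PQ, ΣM about P with M_Q applied at Q: R_Q^{PQ}·10 = 750 + 194.2, so R_Q^{PQ} = 94.42 kip and R_P = 225 − 94.42 = 130.6 kip.
Span QR, ΣM about R: R_Q^{QR}·5 = 202.9 + 194.2, so R_Q^{QR} = 79.43 kip and R_R = 88 − 79.43 = 8.568 kip.
R_Q = 94.42 + 79.43 = 173.9 kip.

R_Q = 173.9 kip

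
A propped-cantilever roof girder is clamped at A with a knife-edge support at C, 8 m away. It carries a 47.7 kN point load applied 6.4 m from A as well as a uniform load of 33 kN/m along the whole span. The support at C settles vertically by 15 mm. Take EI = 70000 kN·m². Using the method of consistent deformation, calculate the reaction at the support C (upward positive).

Remove the prop at C; the released (primary) structure is a cantilever built in at A.
Downward deflection at the released point C due to the loads:
  point load 47.7 at a = 6.4: Pa²(3L − a)/(6EI) = 5731/EI
  UDL 33: wL⁴/(8EI) = 16896/EI
  δ_0 = 22627/EI
Flexibility coefficient — unit upward force at C: δ_{CC} = L³/(3EI) = 170.7/EI.
With EI = 70000 kN·m²: δ_0 = 0.32324 m and δ_{CC} = 0.002438 m/kN.
Compatibility — the beam at C must follow the support down by 0.015 m: δ_0 − R_C·δ_{CC} = 0.015, so R_C = (0.32324 − 0.015)/0.002438 = 126.4 kN.

R_C = 126.4 kN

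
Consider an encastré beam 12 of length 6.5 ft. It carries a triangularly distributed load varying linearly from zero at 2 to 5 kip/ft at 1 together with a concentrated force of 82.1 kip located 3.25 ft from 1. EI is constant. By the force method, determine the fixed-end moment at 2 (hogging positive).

Take the two fixed-end moments M_1, M_2 as redundants; the released structure is the simple span 12.
On the primary (simply-supported) span, the end slopes from the loading are:
  at 1: triangular load, peak 5: w₀L³/(45EI) = 30.51/EI
  at 2: triangular load, peak 5: 7w₀L³/(360EI) = 26.7/EI
  at 1: point load 82.1 at a = 3.25: Pab(L + b)/(6LEI) = 216.8/EI
  at 2: point load 82.1 at a = 3.25: Pab(L + a)/(6LEI) = 216.8/EI
  θ_10 = 247.3/EI,  θ_20 = 243.5/EI
Flexibility coefficients: a unit moment at one end gives L/(3EI) there and L/(6EI) at the far end, so f₁₁ = f₂₂ = 2.167/EI and f₁₂ = f₂₁ = 1.083/EI.
Compatibility — zero rotation at each built-in end:
  2.167 M_1 + 1.083 M_2 = 247.3
  1.083 M_1 + 2.167 M_2 = 243.5
Solving the pair gives M_1 = 77.27 kip·ft and M_2 = 73.75 kip·ft (hogging).

M_2 = 73.75 kip·ft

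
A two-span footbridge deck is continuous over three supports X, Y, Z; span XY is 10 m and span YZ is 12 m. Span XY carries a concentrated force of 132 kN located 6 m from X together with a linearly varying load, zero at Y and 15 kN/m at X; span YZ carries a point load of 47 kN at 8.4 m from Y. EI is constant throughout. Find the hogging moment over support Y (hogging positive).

M_Y = 197 kN·m

Release continuity at Y by inserting a hinge; the redundant is the internal moment M_Y. The primary structure is two simply-supported spans XY and YZ.
Discontinuity in slope at Y on the released structure — sum the simple-span end rotations:
  span XY: point load 132 at a = 6: Pab(L + a)/(6LEI) = 844.8/EI
  span XY: triangular load, peak 15: 7w₀L³/(360EI) = 291.7/EI
  span YZ: point load 47 at a = 8.4: Pab(L + b)/(6LEI) = 307.9/EI
  relative rotation θ_0 = (1136 + 307.9)/EI = 1444/EI
A unit hogging moment at Y produces rotation L₁/(3EI) + L₂/(3EI) = 7.333/EI.
Compatibility: M_Y·(L₁+L₂)/(3EI) = θ_0, giving M_Y = 197 kN·m (hogging).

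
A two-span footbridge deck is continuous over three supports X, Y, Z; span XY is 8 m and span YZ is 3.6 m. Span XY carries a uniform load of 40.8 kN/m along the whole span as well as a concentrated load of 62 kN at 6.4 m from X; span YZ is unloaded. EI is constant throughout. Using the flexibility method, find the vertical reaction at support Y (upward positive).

R_Y = 323.3 kN

Insert a hinge at Y; M_Y is the redundant, and each span becomes simply supported.
End slopes at the hinge Y, treating each span as simply supported:
  span XY: UDL 40.8: wL³/(24EI) = 870.4/EI
  span XY: point load 62 at a = 6.4: Pab(L + a)/(6LEI) = 190.5/EI
  relative rotation θ_0 = (1061 + 0)/EI = 1061/EI
A unit hogging moment at Y produces rotation L₁/(3EI) + L₂/(3EI) = 3.867/EI.
Compatibility: M_Y·(L₁+L₂)/(3EI) = θ_0, giving M_Y = 274.4 kN·m (hogging).
Span XY, ΣM about X with M_Y applied at Y: R_Y^{XY}·8 = 1702 + 274.4, so R_Y^{XY} = 247.1 kN and R_X = 388.4 − 247.1 = 141.3 kN.
Span YZ, ΣM about Z: R_Y^{YZ}·3.6 = 0 + 274.4, so R_Y^{YZ} = 76.21 kN and R_Z = 0 − 76.21 = -76.21 kN.
R_Y = 247.1 + 76.21 = 323.3 kN.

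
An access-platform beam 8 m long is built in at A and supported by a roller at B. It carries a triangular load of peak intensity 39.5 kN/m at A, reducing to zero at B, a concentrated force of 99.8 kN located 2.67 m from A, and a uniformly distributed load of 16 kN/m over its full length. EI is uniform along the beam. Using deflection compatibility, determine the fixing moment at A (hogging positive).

Choose R_B as the redundant. The primary structure is the cantilever fixed at A.
Primary-structure tip deflection at B by superposition:
  triangular load, peak 39.5 at the fixed end: w₀L⁴/(30EI) = 5393/EI
  point load 99.8 at a = 2.67: Pa²(3L − a)/(6EI) = 2529/EI
  UDL 16: wL⁴/(8EI) = 8192/EI
  δ_0 = 16114/EI
Tip deflection under a unit load at B: L³/(3EI) = 170.7/EI.
Compatibility at B: δ_0 − R_B·δ_{BB} = 0, so R_B = 16114/170.7 = 94.42 kN.
Moment equilibrium about A: M_A = Σ(load moments about A) − R_B·L = 1200 − 94.42×8 = 444.4 kN·m.

M_A = 444.4 kN·m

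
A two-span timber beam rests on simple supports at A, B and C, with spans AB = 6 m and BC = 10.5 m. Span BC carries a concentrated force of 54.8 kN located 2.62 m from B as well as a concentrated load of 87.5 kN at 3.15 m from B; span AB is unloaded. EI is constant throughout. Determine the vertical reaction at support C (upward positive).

R_C = 24.27 kN

Take M_B as the redundant. Released structure: two simple spans AB and BC with a hinge at B.
Rotations at B on the released spans (each span's end-slope, ×1/EI):
  span BC: point load 54.8 at a = 2.62: Pab(L + b)/(6LEI) = 330.1/EI
  span BC: point load 87.5 at a = 3.15: Pab(L + b)/(6LEI) = 574/EI
  relative rotation θ_0 = (0 + 904.1)/EI = 904.1/EI
A unit hogging moment at B produces rotation L₁/(3EI) + L₂/(3EI) = 5.5/EI.
Slope continuity at B: θ_0 = M_B·5.5/EI, so M_B = 904.1/5.5 = 164.4 kN·m (hogging).
Span BC, ΣM about C: R_B^{BC}·10.5 = 1075 + 164.4, so R_B^{BC} = 118 kN and R_C = 142.3 − 118 = 24.27 kN.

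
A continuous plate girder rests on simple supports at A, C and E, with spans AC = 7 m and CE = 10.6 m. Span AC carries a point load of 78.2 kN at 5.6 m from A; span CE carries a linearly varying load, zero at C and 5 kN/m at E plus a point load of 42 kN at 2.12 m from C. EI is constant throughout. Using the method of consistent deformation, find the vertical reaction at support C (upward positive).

R_C = 126.3 kN

Release continuity at C by inserting a hinge; the redundant is the internal moment M_C. The primary structure is two simply-supported spans AC and CE.
Discontinuity in slope at C on the released structure — sum the simple-span end rotations:
  span AC: point load 78.2 at a = 5.6: Pab(L + a)/(6LEI) = 183.9/EI
  span CE: triangular load, peak 5: 7w₀L³/(360EI) = 115.8/EI
  span CE: point load 42 at a = 2.12: Pab(L + b)/(6LEI) = 226.5/EI
  relative rotation θ_0 = (183.9 + 342.3)/EI = 526.2/EI
A unit hogging moment at C produces rotation L₁/(3EI) + L₂/(3EI) = 5.867/EI.
Slope continuity at C: θ_0 = M_C·5.867/EI, so M_C = 526.2/5.867 = 89.7 kN·m (hogging).
Span AC, ΣM about A with M_C applied at C: R_C^{AC}·7 = 437.9 + 89.7, so R_C^{AC} = 75.37 kN and R_A = 78.2 − 75.37 = 2.826 kN.
Span CE, ΣM about E: R_C^{CE}·10.6 = 449.8 + 89.7, so R_C^{CE} = 50.9 kN and R_E = 68.5 − 50.9 = 17.6 kN.
R_C = 75.37 + 50.9 = 126.3 kN.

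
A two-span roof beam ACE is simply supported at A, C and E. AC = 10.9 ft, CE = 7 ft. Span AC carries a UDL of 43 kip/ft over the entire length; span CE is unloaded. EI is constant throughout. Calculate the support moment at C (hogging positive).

M_C = 388.9 kip·ft

Take M_C as the redundant. Released structure: two simple spans AC and CE with a hinge at C.
End slopes at the hinge C, treating each span as simply supported:
  span AC: UDL 43: wL³/(24EI) = 2320/EI
  relative rotation θ_0 = (2320 + 0)/EI = 2320/EI
A unit hogging moment at C produces rotation L₁/(3EI) + L₂/(3EI) = 5.967/EI.
Compatibility: M_C·(L₁+L₂)/(3EI) = θ_0, giving M_C = 388.9 kip·ft (hogging).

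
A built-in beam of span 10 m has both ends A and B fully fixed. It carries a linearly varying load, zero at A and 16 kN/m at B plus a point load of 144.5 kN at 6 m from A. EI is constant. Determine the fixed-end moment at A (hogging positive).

M_A = 192.1 kN·m

Release both end moments; the primary structure is a simply-supported span AB with redundants M_A and M_B.
End rotations of the released simple span under the applied load (×1/EI):
  at A: triangular load, peak 16: 7w₀L³/(360EI) = 311.1/EI
  at B: triangular load, peak 16: w₀L³/(45EI) = 355.6/EI
  at A: point load 144.5 at a = 6: Pab(L + b)/(6LEI) = 809.2/EI
  at B: point load 144.5 at a = 6: Pab(L + a)/(6LEI) = 924.8/EI
  θ_A0 = 1120/EI,  θ_B0 = 1280/EI
Flexibility coefficients: a unit moment at one end gives L/(3EI) there and L/(6EI) at the far end, so f₁₁ = f₂₂ = 3.333/EI and f₁₂ = f₂₁ = 1.667/EI.
Compatibility — zero rotation at each built-in end:
  3.333 M_A + 1.667 M_B = 1120
  1.667 M_A + 3.333 M_B = 1280
Solving the pair gives M_A = 192.1 kN·m and M_B = 288.1 kN·m (hogging).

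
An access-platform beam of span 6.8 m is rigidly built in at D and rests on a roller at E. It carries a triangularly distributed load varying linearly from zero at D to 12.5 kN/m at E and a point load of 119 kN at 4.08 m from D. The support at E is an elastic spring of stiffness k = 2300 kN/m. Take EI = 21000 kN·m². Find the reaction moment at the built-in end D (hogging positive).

M_D = 210.4 kN·m

Choose R_E as the redundant. The primary structure is the cantilever fixed at D.
Free-end deflection of the primary structure under the applied loading (downward +):
  triangular load, peak 12.5 at the free end: 11w₀L⁴/(120EI) = 2450/EI
  point load 119 at a = 4.08: Pa²(3L − a)/(6EI) = 5388/EI
  δ_0 = 7838/EI
Tip deflection under a unit load at E: L³/(3EI) = 104.8/EI.
With EI = 21000 kN·m²: δ_0 = 0.37324 m and δ_{EE} = 0.004991 m/kN.
Compatibility — the spring shortens by R_E/k under the reaction it provides: δ_0 − R_E·δ_{EE} = R_E/k. With 1/k = 0.000435 m/kN, R_E = δ_0 / (δ_{EE} + 1/k) = 0.37324 / (0.004991 + 0.000435) = 68.79 kN.
Moment equilibrium about D: M_D = Σ(load moments about D) − R_E·L = 678.2 − 68.79×6.8 = 210.4 kN·m.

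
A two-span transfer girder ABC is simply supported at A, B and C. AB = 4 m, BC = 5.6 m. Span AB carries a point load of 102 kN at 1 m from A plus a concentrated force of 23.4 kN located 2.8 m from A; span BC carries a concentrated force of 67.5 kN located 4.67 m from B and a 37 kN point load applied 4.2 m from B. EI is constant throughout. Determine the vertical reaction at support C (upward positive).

R_C = 73.53 kN

Take M_B as the redundant. Released structure: two simple spans AB and BC with a hinge at B.
Rotations at B on the released spans (each span's end-slope, ×1/EI):
  span AB: point load 102 at a = 1: Pab(L + a)/(6LEI) = 63.75/EI
  span AB: point load 23.4 at a = 2.8: Pab(L + a)/(6LEI) = 22.28/EI
  span BC: point load 67.5 at a = 4.67: Pab(L + b)/(6LEI) = 56.97/EI
  span BC: point load 37 at a = 4.2: Pab(L + b)/(6LEI) = 45.33/EI
  relative rotation θ_0 = (86.03 + 102.3)/EI = 188.3/EI
A unit hogging moment at B produces rotation L₁/(3EI) + L₂/(3EI) = 3.2/EI.
Slope continuity at B: θ_0 = M_B·3.2/EI, so M_B = 188.3/3.2 = 58.85 kN·m (hogging).
Span BC, ΣM about C: R_B^{BC}·5.6 = 114.6 + 58.85, so R_B^{BC} = 30.97 kN and R_C = 104.5 − 30.97 = 73.53 kN.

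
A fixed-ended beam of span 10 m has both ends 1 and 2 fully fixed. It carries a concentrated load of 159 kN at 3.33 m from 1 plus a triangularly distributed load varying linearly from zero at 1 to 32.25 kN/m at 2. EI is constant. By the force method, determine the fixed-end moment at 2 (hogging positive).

M_2 = 278.9 kN·m

Release both end moments; the primary structure is a simply-supported span 12 with redundants M_1 and M_2.
End rotations of the released simple span under the applied load (×1/EI):
  at 1: point load 159 at a = 3.33: Pab(L + b)/(6LEI) = 981.2/EI
  at 2: point load 159 at a = 3.33: Pab(L + a)/(6LEI) = 784.6/EI
  at 1: triangular load, peak 32.25: 7w₀L³/(360EI) = 627.1/EI
  at 2: triangular load, peak 32.25: w₀L³/(45EI) = 716.7/EI
  θ_10 = 1608/EI,  θ_20 = 1501/EI
Flexibility coefficients: a unit moment at one end gives L/(3EI) there and L/(6EI) at the far end, so f₁₁ = f₂₂ = 3.333/EI and f₁₂ = f₂₁ = 1.667/EI.
Compatibility — zero rotation at each built-in end:
  3.333 M_1 + 1.667 M_2 = 1608
  1.667 M_1 + 3.333 M_2 = 1501
Solving the pair gives M_1 = 343.1 kN·m and M_2 = 278.9 kN·m (hogging).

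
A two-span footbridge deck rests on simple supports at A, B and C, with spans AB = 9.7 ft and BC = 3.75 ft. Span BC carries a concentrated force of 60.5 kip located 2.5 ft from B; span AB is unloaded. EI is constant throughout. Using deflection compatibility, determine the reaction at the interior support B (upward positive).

Take M_B as the redundant. Released structure: two simple spans AB and BC with a hinge at B.
Discontinuity in slope at B on the released structure — sum the simple-span end rotations:
  span BC: point load 60.5 at a = 2.5: Pab(L + b)/(6LEI) = 42.01/EI
  relative rotation θ_0 = (0 + 42.01)/EI = 42.01/EI
A unit hogging moment at B produces rotation L₁/(3EI) + L₂/(3EI) = 4.483/EI.
Slope continuity at B: θ_0 = M_B·4.483/EI, so M_B = 42.01/4.483 = 9.371 kip·ft (hogging).
Span AB, ΣM about A with M_B applied at B: R_B^{AB}·9.7 = 0 + 9.371, so R_B^{AB} = 0.9661 kip and R_A = 0 − 0.9661 = -0.9661 kip.
Span BC, ΣM about C: R_B^{BC}·3.75 = 75.62 + 9.371, so R_B^{BC} = 22.67 kip and R_C = 60.5 − 22.67 = 37.83 kip.
R_B = 0.9661 + 22.67 = 23.63 kip.

R_B = 23.63 kip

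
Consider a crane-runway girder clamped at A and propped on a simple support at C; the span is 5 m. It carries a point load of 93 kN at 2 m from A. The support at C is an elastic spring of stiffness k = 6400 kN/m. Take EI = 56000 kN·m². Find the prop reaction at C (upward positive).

R_C = 15.99 kN

Remove the prop at C; the released (primary) structure is a cantilever built in at A.
Downward deflection at the released point C due to the loads:
  point load 93 at a = 2: Pa²(3L − a)/(6EI) = 806/EI
Tip deflection under a unit load at C: L³/(3EI) = 41.67/EI.
With EI = 56000 kN·m²: δ_0 = 0.014393 m and δ_{CC} = 0.000744 m/kN.
Compatibility — the spring shortens by R_C/k under the reaction it provides: δ_0 − R_C·δ_{CC} = R_C/k. With 1/k = 0.000156 m/kN, R_C = δ_0 / (δ_{CC} + 1/k) = 0.014393 / (0.000744 + 0.000156) = 15.99 kN.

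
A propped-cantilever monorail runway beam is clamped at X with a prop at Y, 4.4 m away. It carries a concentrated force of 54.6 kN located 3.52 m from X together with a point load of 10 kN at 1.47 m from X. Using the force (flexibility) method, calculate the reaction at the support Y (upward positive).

Release the roller at Y. Primary structure: cantilever fixed at X.
Primary-structure tip deflection at Y by superposition:
  point load 54.6 at a = 3.52: Pa²(3L − a)/(6EI) = 1091/EI
  point load 10 at a = 1.47: Pa²(3L − a)/(6EI) = 42.25/EI
  δ_0 = 1134/EI
Tip deflection under a unit load at Y: L³/(3EI) = 28.39/EI.
Compatibility at Y: δ_0 − R_Y·δ_{YY} = 0, so R_Y = 1134/28.39 = 39.93 kN.

R_Y = 39.93 kN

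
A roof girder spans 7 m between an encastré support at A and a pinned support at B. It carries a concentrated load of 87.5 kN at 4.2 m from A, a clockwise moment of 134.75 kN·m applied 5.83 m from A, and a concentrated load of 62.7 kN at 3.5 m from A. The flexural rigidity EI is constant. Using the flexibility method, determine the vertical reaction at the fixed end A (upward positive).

R_A = 64.74 kN

Choose R_B as the redundant. The primary structure is the cantilever fixed at A.
Free-end deflection of the primary structure under the applied loading (downward +):
  point load 87.5 at a = 4.2: Pa²(3L − a)/(6EI) = 4322/EI
  clockwise couple 134.75 at a = 5.83: M₀a(2L − a)/(2EI) = 3209/EI
  point load 62.7 at a = 3.5: Pa²(3L − a)/(6EI) = 2240/EI
  δ_0 = 9771/EI
Flexibility coefficient — unit upward force at B: δ_{BB} = L³/(3EI) = 114.3/EI.
The prop prevents deflection at B: R_B = δ_0/δ_{BB} = 9771/114.3 = 85.46 kN.
Vertical equilibrium: R_A = ΣP − R_B = 150.2 − 85.46 = 64.74 kN.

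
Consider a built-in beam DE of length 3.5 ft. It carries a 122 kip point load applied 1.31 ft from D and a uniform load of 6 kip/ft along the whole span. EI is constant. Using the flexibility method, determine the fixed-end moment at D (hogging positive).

M_D = 68.7 kip·ft

Release both end moments; the primary structure is a simply-supported span DE with redundants M_D and M_E.
End rotations of the released simple span under the applied load (×1/EI):
  at D: point load 122 at a = 1.31: Pab(L + b)/(6LEI) = 94.83/EI
  at E: point load 122 at a = 1.31: Pab(L + a)/(6LEI) = 80.17/EI
  at D: UDL 6: wL³/(24EI) = 10.72/EI
  at E: UDL 6: wL³/(24EI) = 10.72/EI
  θ_D0 = 105.6/EI,  θ_E0 = 90.89/EI
Flexibility coefficients: a unit moment at one end gives L/(3EI) there and L/(6EI) at the far end, so f₁₁ = f₂₂ = 1.167/EI and f₁₂ = f₂₁ = 0.5833/EI.
Compatibility — zero rotation at each built-in end:
  1.167 M_D + 0.5833 M_E = 105.6
  0.5833 M_D + 1.167 M_E = 90.89
Solving the pair gives M_D = 68.7 kip·ft and M_E = 43.55 kip·ft (hogging).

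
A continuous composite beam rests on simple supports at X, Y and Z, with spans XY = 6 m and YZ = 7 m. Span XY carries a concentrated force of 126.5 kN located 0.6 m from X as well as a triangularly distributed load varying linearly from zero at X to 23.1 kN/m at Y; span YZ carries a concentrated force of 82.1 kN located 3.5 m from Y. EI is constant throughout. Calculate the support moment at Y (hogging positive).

M_Y = 101 kN·m

Release continuity at Y by inserting a hinge; the redundant is the internal moment M_Y. The primary structure is two simply-supported spans XY and YZ.
Discontinuity in slope at Y on the released structure — sum the simple-span end rotations:
  span XY: point load 126.5 at a = 0.6: Pab(L + a)/(6LEI) = 75.14/EI
  span XY: triangular load, peak 23.1: w₀L³/(45EI) = 110.9/EI
  span YZ: point load 82.1 at a = 3.5: Pab(L + b)/(6LEI) = 251.4/EI
  relative rotation θ_0 = (186 + 251.4)/EI = 437.5/EI
A unit hogging moment at Y produces rotation L₁/(3EI) + L₂/(3EI) = 4.333/EI.
Compatibility: M_Y·(L₁+L₂)/(3EI) = θ_0, giving M_Y = 101 kN·m (hogging).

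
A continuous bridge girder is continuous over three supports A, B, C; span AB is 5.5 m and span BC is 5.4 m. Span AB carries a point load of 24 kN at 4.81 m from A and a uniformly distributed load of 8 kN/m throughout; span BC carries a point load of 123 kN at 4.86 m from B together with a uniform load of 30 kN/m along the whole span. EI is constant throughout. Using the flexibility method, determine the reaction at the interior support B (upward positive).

Take M_B as the redundant. Released structure: two simple spans AB and BC with a hinge at B.
End slopes at the hinge B, treating each span as simply supported:
  span AB: point load 24 at a = 4.81: Pab(L + a)/(6LEI) = 24.89/EI
  span AB: UDL 8: wL³/(24EI) = 55.46/EI
  span BC: point load 123 at a = 4.86: Pab(L + b)/(6LEI) = 59.18/EI
  span BC: UDL 30: wL³/(24EI) = 196.8/EI
  relative rotation θ_0 = (80.34 + 256)/EI = 336.4/EI
A unit hogging moment at B produces rotation L₁/(3EI) + L₂/(3EI) = 3.633/EI.
Slope continuity at B: θ_0 = M_B·3.633/EI, so M_B = 336.4/3.633 = 92.57 kN·m (hogging).
Span AB, ΣM about A with M_B applied at B: R_B^{AB}·5.5 = 236.4 + 92.57, so R_B^{AB} = 59.82 kN and R_A = 68 − 59.82 = 8.179 kN.
Span BC, ΣM about C: R_B^{BC}·5.4 = 503.8 + 92.57, so R_B^{BC} = 110.4 kN and R_C = 285 − 110.4 = 174.6 kN.
R_B = 59.82 + 110.4 = 170.3 kN.

R_B = 170.3 kN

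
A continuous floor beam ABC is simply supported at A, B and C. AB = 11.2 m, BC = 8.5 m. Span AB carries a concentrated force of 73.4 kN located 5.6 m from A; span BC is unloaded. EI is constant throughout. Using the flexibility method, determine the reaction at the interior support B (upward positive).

R_B = 54.83 kN

Take M_B as the redundant. Released structure: two simple spans AB and BC with a hinge at B.
End slopes at the hinge B, treating each span as simply supported:
  span AB: point load 73.4 at a = 5.6: Pab(L + a)/(6LEI) = 575.5/EI
  relative rotation θ_0 = (575.5 + 0)/EI = 575.5/EI
A unit hogging moment at B produces rotation L₁/(3EI) + L₂/(3EI) = 6.567/EI.
Compatibility: M_B·(L₁+L₂)/(3EI) = θ_0, giving M_B = 87.63 kN·m (hogging).
Span AB, ΣM about A with M_B applied at B: R_B^{AB}·11.2 = 411 + 87.63, so R_B^{AB} = 44.52 kN and R_A = 73.4 − 44.52 = 28.88 kN.
Span BC, ΣM about C: R_B^{BC}·8.5 = 0 + 87.63, so R_B^{BC} = 10.31 kN and R_C = 0 − 10.31 = -10.31 kN.
R_B = 44.52 + 10.31 = 54.83 kN.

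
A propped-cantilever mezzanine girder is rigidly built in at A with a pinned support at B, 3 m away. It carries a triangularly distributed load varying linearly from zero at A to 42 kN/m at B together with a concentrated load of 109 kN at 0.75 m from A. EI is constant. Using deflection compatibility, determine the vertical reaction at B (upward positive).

Remove the prop at B; the released (primary) structure is a cantilever built in at A.
Primary-structure tip deflection at B by superposition:
  triangular load, peak 42 at the free end: 11w₀L⁴/(120EI) = 311.9/EI
  point load 109 at a = 0.75: Pa²(3L − a)/(6EI) = 84.3/EI
  δ_0 = 396.2/EI
Flexibility coefficient — unit upward force at B: δ_{BB} = L³/(3EI) = 9/EI.
The prop prevents deflection at B: R_B = δ_0/δ_{BB} = 396.2/9 = 44.02 kN.

R_B = 44.02 kN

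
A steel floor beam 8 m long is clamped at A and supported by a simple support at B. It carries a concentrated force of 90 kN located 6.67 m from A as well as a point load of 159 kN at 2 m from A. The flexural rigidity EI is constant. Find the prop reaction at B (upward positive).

R_B = 81.43 kN

Remove the prop at B; the released (primary) structure is a cantilever built in at A.
Downward deflection at the released point B due to the loads:
  point load 90 at a = 6.67: Pa²(3L − a)/(6EI) = 11565/EI
  point load 159 at a = 2: Pa²(3L − a)/(6EI) = 2332/EI
  δ_0 = 13897/EI
Flexibility coefficient — unit upward force at B: δ_{BB} = L³/(3EI) = 170.7/EI.
Compatibility at B: δ_0 − R_B·δ_{BB} = 0, so R_B = 13897/170.7 = 81.43 kN.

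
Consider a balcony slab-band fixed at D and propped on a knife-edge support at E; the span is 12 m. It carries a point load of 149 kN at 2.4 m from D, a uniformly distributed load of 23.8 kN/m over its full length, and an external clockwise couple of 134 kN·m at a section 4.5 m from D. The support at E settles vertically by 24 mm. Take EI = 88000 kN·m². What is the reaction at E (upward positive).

R_E = 122 kN

Take the reaction at E as the redundant and release it; the primary structure is a cantilever fixed at D.
Primary-structure tip deflection at E by superposition:
  point load 149 at a = 2.4: Pa²(3L − a)/(6EI) = 4806/EI
  UDL 23.8: wL⁴/(8EI) = 61690/EI
  clockwise couple 134 at a = 4.5: M₀a(2L − a)/(2EI) = 5879/EI
  δ_0 = 72375/EI
Tip deflection under a unit load at E: L³/(3EI) = 576/EI.
With EI = 88000 kN·m²: δ_0 = 0.82244 m and δ_{EE} = 0.006545 m/kN.
Compatibility — the beam at E must follow the support down by 0.024 m: δ_0 − R_E·δ_{EE} = 0.024, so R_E = (0.82244 − 0.024)/0.006545 = 122 kN.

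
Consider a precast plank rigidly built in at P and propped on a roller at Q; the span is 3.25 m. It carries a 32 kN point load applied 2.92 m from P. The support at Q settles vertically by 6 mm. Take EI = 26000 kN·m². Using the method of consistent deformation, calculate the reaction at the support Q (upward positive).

Choose R_Q as the redundant. The primary structure is the cantilever fixed at P.
Primary-structure tip deflection at Q by superposition:
  point load 32 at a = 2.92: Pa²(3L − a)/(6EI) = 310.6/EI
Tip deflection under a unit load at Q: L³/(3EI) = 11.44/EI.
With EI = 26000 kN·m²: δ_0 = 0.011946 m and δ_{QQ} = 0.00044 m/kN.
Compatibility — the beam at Q must follow the support down by 0.006 m: δ_0 − R_Q·δ_{QQ} = 0.006, so R_Q = (0.011946 − 0.006)/0.00044 = 13.51 kN.

R_Q = 13.51 kN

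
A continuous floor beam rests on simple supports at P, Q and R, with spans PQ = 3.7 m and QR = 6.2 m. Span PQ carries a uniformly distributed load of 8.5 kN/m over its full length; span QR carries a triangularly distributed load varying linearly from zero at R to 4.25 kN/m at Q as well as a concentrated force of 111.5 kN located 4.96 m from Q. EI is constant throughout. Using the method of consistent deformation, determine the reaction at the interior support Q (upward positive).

Release continuity at Q by inserting a hinge; the redundant is the internal moment M_Q. The primary structure is two simply-supported spans PQ and QR.
Rotations at Q on the released spans (each span's end-slope, ×1/EI):
  span PQ: UDL 8.5: wL³/(24EI) = 17.94/EI
  span QR: triangular load, peak 4.25: w₀L³/(45EI) = 22.51/EI
  span QR: point load 111.5 at a = 4.96: Pab(L + b)/(6LEI) = 137.2/EI
  relative rotation θ_0 = (17.94 + 159.7)/EI = 177.6/EI
A unit hogging moment at Q produces rotation L₁/(3EI) + L₂/(3EI) = 3.3/EI.
Slope continuity at Q: θ_0 = M_Q·3.3/EI, so M_Q = 177.6/3.3 = 53.82 kN·m (hogging).
Span PQ, ΣM about P with M_Q applied at Q: R_Q^{PQ}·3.7 = 58.18 + 53.82, so R_Q^{PQ} = 30.27 kN and R_P = 31.45 − 30.27 = 1.179 kN.
Span QR, ΣM about R: R_Q^{QR}·6.2 = 192.7 + 53.82, so R_Q^{QR} = 39.76 kN and R_R = 124.7 − 39.76 = 84.91 kN.
R_Q = 30.27 + 39.76 = 70.03 kN.

R_Q = 70.03 kN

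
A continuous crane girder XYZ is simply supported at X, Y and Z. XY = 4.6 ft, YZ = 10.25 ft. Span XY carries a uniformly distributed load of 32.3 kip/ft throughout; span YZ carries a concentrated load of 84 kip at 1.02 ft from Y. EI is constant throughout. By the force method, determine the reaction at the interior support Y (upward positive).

R_Y = 174.2 kip

Insert a hinge at Y; M_Y is the redundant, and each span becomes simply supported.
Rotations at Y on the released spans (each span's end-slope, ×1/EI):
  span XY: UDL 32.3: wL³/(24EI) = 131/EI
  span YZ: point load 84 at a = 1.02: Pab(L + b)/(6LEI) = 250.5/EI
  relative rotation θ_0 = (131 + 250.5)/EI = 381.5/EI
A unit hogging moment at Y produces rotation L₁/(3EI) + L₂/(3EI) = 4.95/EI.
Compatibility: M_Y·(L₁+L₂)/(3EI) = θ_0, giving M_Y = 77.07 kip·ft (hogging).
Span XY, ΣM about X with M_Y applied at Y: R_Y^{XY}·4.6 = 341.7 + 77.07, so R_Y^{XY} = 91.04 kip and R_X = 148.6 − 91.04 = 57.54 kip.
Span YZ, ΣM about Z: R_Y^{YZ}·10.25 = 775.3 + 77.07, so R_Y^{YZ} = 83.16 kip and R_Z = 84 − 83.16 = 0.8401 kip.
R_Y = 91.04 + 83.16 = 174.2 kip.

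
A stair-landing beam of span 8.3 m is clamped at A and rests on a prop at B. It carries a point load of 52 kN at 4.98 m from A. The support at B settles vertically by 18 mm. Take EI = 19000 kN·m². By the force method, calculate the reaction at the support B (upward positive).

R_B = 20.67 kN

Remove the prop at B; the released (primary) structure is a cantilever built in at A.
Deflection at B on the released cantilever, summing each load's contribution:
  point load 52 at a = 4.98: Pa²(3L − a)/(6EI) = 4282/EI
Tip deflection under a unit load at B: L³/(3EI) = 190.6/EI.
With EI = 19000 kN·m²: δ_0 = 0.22534 m and δ_{BB} = 0.010031 m/kN.
Compatibility — the beam at B must follow the support down by 0.018 m: δ_0 − R_B·δ_{BB} = 0.018, so R_B = (0.22534 − 0.018)/0.010031 = 20.67 kN.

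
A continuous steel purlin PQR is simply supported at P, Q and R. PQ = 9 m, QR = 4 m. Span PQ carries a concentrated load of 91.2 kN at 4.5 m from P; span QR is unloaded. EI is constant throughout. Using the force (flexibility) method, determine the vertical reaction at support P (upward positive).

Release continuity at Q by inserting a hinge; the redundant is the internal moment M_Q. The primary structure is two simply-supported spans PQ and QR.
Rotations at Q on the released spans (each span's end-slope, ×1/EI):
  span PQ: point load 91.2 at a = 4.5: Pab(L + a)/(6LEI) = 461.7/EI
  relative rotation θ_0 = (461.7 + 0)/EI = 461.7/EI
A unit hogging moment at Q produces rotation L₁/(3EI) + L₂/(3EI) = 4.333/EI.
Slope continuity at Q: θ_0 = M_Q·4.333/EI, so M_Q = 461.7/4.333 = 106.5 kN·m (hogging).
Span PQ, ΣM about P with M_Q applied at Q: R_Q^{PQ}·9 = 410.4 + 106.5, so R_Q^{PQ} = 57.44 kN and R_P = 91.2 − 57.44 = 33.76 kN.

R_P = 33.76 kN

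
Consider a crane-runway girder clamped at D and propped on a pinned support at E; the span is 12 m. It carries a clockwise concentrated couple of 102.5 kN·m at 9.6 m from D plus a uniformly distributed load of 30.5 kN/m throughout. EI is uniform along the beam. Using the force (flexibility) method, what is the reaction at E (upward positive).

R_E = 149.6 kN

Choose R_E as the redundant. The primary structure is the cantilever fixed at D.
Deflection at E on the released cantilever, summing each load's contribution:
  clockwise couple 102.5 at a = 9.6: M₀a(2L − a)/(2EI) = 7085/EI
  UDL 30.5: wL⁴/(8EI) = 79056/EI
  δ_0 = 86141/EI
Flexibility coefficient — unit upward force at E: δ_{EE} = L³/(3EI) = 576/EI.
Compatibility at E: δ_0 − R_E·δ_{EE} = 0, so R_E = 86141/576 = 149.6 kN.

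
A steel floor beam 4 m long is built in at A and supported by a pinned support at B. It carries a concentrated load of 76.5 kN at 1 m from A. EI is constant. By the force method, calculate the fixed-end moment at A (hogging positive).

M_A = 50.2 kN·m

Choose R_B as the redundant. The primary structure is the cantilever fixed at A.
Deflection at B on the released cantilever, summing each load's contribution:
  point load 76.5 at a = 1: Pa²(3L − a)/(6EI) = 140.2/EI
Flexibility coefficient — unit upward force at B: δ_{BB} = L³/(3EI) = 21.33/EI.
The prop prevents deflection at B: R_B = δ_0/δ_{BB} = 140.2/21.33 = 6.574 kN.
Moment equilibrium about A: M_A = Σ(load moments about A) − R_B·L = 76.5 − 6.574×4 = 50.2 kN·m.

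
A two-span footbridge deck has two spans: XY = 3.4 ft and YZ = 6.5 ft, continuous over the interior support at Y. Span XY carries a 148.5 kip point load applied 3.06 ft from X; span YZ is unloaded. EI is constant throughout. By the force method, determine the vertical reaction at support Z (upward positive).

R_Z = -2.281 kip

Take M_Y as the redundant. Released structure: two simple spans XY and YZ with a hinge at Y.
Rotations at Y on the released spans (each span's end-slope, ×1/EI):
  span XY: point load 148.5 at a = 3.06: Pab(L + a)/(6LEI) = 48.92/EI
  relative rotation θ_0 = (48.92 + 0)/EI = 48.92/EI
A unit hogging moment at Y produces rotation L₁/(3EI) + L₂/(3EI) = 3.3/EI.
Compatibility: M_Y·(L₁+L₂)/(3EI) = θ_0, giving M_Y = 14.83 kip·ft (hogging).
Span YZ, ΣM about Z: R_Y^{YZ}·6.5 = 0 + 14.83, so R_Y^{YZ} = 2.281 kip and R_Z = 0 − 2.281 = -2.281 kip.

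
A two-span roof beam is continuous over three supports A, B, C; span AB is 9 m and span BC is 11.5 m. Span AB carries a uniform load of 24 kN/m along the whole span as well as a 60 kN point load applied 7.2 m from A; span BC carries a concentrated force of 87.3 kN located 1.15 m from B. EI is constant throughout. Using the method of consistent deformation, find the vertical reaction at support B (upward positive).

R_B = 272 kN

Release continuity at B by inserting a hinge; the redundant is the internal moment M_B. The primary structure is two simply-supported spans AB and BC.
Discontinuity in slope at B on the released structure — sum the simple-span end rotations:
  span AB: UDL 24: wL³/(24EI) = 729/EI
  span AB: point load 60 at a = 7.2: Pab(L + a)/(6LEI) = 233.3/EI
  span BC: point load 87.3 at a = 1.15: Pab(L + b)/(6LEI) = 329/EI
  relative rotation θ_0 = (962.3 + 329)/EI = 1291/EI
A unit hogging moment at B produces rotation L₁/(3EI) + L₂/(3EI) = 6.833/EI.
Slope continuity at B: θ_0 = M_B·6.833/EI, so M_B = 1291/6.833 = 189 kN·m (hogging).
Span AB, ΣM about A with M_B applied at B: R_B^{AB}·9 = 1404 + 189, so R_B^{AB} = 177 kN and R_A = 276 − 177 = 99 kN.
Span BC, ΣM about C: R_B^{BC}·11.5 = 903.6 + 189, so R_B^{BC} = 95 kN and R_C = 87.3 − 95 = -7.703 kN.
R_B = 177 + 95 = 272 kN.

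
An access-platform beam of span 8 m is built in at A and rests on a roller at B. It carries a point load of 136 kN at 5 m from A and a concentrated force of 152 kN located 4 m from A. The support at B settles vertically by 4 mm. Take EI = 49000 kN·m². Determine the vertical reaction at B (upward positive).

R_B = 109.4 kN

Choose R_B as the redundant. The primary structure is the cantilever fixed at A.
Free-end deflection of the primary structure under the applied loading (downward +):
  point load 136 at a = 5: Pa²(3L − a)/(6EI) = 10767/EI
  point load 152 at a = 4: Pa²(3L − a)/(6EI) = 8107/EI
  δ_0 = 18873/EI
Tip deflection under a unit load at B: L³/(3EI) = 170.7/EI.
With EI = 49000 kN·m²: δ_0 = 0.38517 m and δ_{BB} = 0.003483 m/kN.
Compatibility — the beam at B must follow the support down by 0.004 m: δ_0 − R_B·δ_{BB} = 0.004, so R_B = (0.38517 − 0.004)/0.003483 = 109.4 kN.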